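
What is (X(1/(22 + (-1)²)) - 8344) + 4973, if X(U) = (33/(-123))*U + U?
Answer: -3178823/943 ≈ -3371.0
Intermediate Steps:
X(U) = 30*U/41 (X(U) = (33*(-1/123))*U + U = -11*U/41 + U = 30*U/41)
(X(1/(22 + (-1)²)) - 8344) + 4973 = (30/(41*(22 + (-1)²)) - 8344) + 4973 = (30/(41*(22 + 1)) - 8344) + 4973 = ((30/41)/23 - 8344) + 4973 = ((30/41)*(1/23) - 8344) + 4973 = (30/943 - 8344) + 4973 = -7868362/943 + 4973 = -3178823/943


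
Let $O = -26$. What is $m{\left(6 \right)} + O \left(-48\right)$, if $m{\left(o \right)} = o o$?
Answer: $1284$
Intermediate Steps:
$m{\left(o \right)} = o^{2}$
$m{\left(6 \right)} + O \left(-48\right) = 6^{2} - -1248 = 36 + 1248 = 1284$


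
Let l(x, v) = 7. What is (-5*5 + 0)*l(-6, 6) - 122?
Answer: -297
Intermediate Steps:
(-5*5 + 0)*l(-6, 6) - 122 = (-5*5 + 0)*7 - 122 = (-25 + 0)*7 - 122 = -25*7 - 122 = -175 - 122 = -297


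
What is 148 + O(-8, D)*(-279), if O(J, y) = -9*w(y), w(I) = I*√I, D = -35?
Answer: 148 - 87885*I*√35 ≈ 148.0 - 5.1993e+5*I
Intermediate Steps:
w(I) = I^(3/2)
O(J, y) = -9*y^(3/2)
148 + O(-8, D)*(-279) = 148 - (-315)*I*√35*(-279) = 148 + (315*I*√35)*(-279) = 148 - 87885*I*√35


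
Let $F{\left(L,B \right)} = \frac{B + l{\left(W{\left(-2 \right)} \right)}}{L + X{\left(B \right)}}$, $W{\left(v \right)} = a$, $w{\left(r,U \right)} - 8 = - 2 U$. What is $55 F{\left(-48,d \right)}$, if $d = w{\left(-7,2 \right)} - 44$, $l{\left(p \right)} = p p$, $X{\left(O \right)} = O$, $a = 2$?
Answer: $\frac{45}{2} \approx 22.5$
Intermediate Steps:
$w{\left(r,U \right)} = 8 - 2 U$
$W{\left(v \right)} = 2$
$l{\left(p \right)} = p^{2}$
$d = -40$ ($d = \left(8 - 4\right) - 44 = 4 - 44 = -40$)
$F{\left(L,B \right)} = \frac{4 + B}{B + L}$ ($F{\left(L,B \right)} = \frac{B + 2^{2}}{L + B} = \frac{B + 4}{B + L} = \frac{4 + B}{B + L}$)
$55 F{\left(-48,d \right)} = 55 \frac{4 - 40}{-40 - 48} = 55 \frac{1}{-88} \left(-36\right) = 55 \left(\left(- \frac{1}{88}\right) \left(-36\right)\right) = 55 \cdot \frac{9}{22} = \frac{45}{2}$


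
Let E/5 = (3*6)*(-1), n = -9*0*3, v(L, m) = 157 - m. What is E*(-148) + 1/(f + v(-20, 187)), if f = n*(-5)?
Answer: 399599/30 ≈ 13320.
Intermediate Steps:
n = 0 (n = 0*3 = 0)
f = 0 (f = 0*(-5) = 0)
E = -90 (E = 5*((3*6)*(-1)) = 5*(18*(-1)) = 5*(-18) = -90)
E*(-148) + 1/(f + v(-20, 187)) = -90*(-148) + 1/(0 + (157 - 1*187)) = 13320 + 1/(0 + (157 - 187)) = 13320 + 1/(0 - 30) = 13320 + 1/(-30) = 13320 - 1/30 = 399599/30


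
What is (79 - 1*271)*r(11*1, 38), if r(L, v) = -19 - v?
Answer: 10944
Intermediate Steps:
(79 - 1*271)*r(11*1, 38) = (79 - 1*271)*(-19 - 1*38) = (79 - 271)*(-19 - 38) = -192*(-57) = 10944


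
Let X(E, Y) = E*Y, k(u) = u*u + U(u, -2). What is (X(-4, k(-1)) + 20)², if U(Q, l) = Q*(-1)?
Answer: 144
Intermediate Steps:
U(Q, l) = -Q
k(u) = u² - u (k(u) = u*u - u = u² - u)
(X(-4, k(-1)) + 20)² = (-(-4)*(-1 - 1) + 20)² = (-(-4)*(-2) + 20)² = (-4*2 + 20)² = (-8 + 20)² = 12² = 144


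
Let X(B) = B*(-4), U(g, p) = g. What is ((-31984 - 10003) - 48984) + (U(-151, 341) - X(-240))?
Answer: -92082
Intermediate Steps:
X(B) = -4*B
((-31984 - 10003) - 48984) + (U(-151, 341) - X(-240)) = ((-31984 - 10003) - 48984) + (-151 - (-4)*(-240)) = (-41987 - 48984) + (-151 - 1*960) = -90971 + (-151 - 960) = -90971 - 1111 = -92082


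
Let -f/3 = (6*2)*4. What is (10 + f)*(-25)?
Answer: 3350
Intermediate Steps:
f = -144 (f = -3*6*2*4 = -36*4 = -3*48 = -144)
(10 + f)*(-25) = (10 - 144)*(-25) = -134*(-25) = 3350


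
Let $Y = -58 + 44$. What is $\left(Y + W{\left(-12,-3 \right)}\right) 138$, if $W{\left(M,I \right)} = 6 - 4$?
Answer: $-1656$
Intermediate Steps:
$W{\left(M,I \right)} = 2$ ($W{\left(M,I \right)} = 6 - 4 = 2$)
$Y = -14$
$\left(Y + W{\left(-12,-3 \right)}\right) 138 = \left(-14 + 2\right) 138 = \left(-12\right) 138 = -1656$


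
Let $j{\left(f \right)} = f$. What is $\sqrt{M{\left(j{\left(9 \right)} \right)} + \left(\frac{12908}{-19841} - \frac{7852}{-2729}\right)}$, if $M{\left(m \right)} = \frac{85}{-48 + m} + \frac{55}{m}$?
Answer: $\frac{2 \sqrt{6865370644167478495}}{2111697471} \approx 2.4816$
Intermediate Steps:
$M{\left(m \right)} = \frac{55}{m} + \frac{85}{-48 + m}$
$\sqrt{M{\left(j{\left(9 \right)} \right)} + \left(\frac{12908}{-19841} - \frac{7852}{-2729}\right)} = \sqrt{\frac{20 \left(-132 + 7 \cdot 9\right)}{9 \left(-48 + 9\right)} + \left(\frac{12908}{-19841} - \frac{7852}{-2729}\right)} = \sqrt{20 \cdot \frac{1}{9} \frac{1}{-39} \left(-132 + 63\right) + \left(12908 \left(- \frac{1}{19841}\right) - - \frac{7852}{2729}\right)} = \sqrt{20 \cdot \frac{1}{9} \left(- \frac{1}{39}\right) \left(-69\right) + \left(- \frac{12908}{19841} + \frac{7852}{2729}\right)} = \sqrt{\frac{460}{117} + \frac{120565600}{54146089}} = \sqrt{\frac{39013376140}{6335092413}} = \frac{2 \sqrt{6865370644167478495}}{2111697471}$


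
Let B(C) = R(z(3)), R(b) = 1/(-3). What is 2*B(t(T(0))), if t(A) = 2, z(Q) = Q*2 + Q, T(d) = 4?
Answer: -⅔ ≈ -0.66667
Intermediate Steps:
z(Q) = 3*Q (z(Q) = 2*Q + Q = 3*Q)
R(b) = -⅓
B(C) = -⅓
2*B(t(T(0))) = 2*(-⅓) = -⅔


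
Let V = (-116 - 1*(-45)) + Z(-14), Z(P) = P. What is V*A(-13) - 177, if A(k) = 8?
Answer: -857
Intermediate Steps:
V = -85 (V = (-116 - 1*(-45)) - 14 = (-116 + 45) - 14 = -71 - 14 = -85)
V*A(-13) - 177 = -85*8 - 177 = -680 - 177 = -857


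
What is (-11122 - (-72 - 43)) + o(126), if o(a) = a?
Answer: -10881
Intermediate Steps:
(-11122 - (-72 - 43)) + o(126) = (-11122 - (-72 - 43)) + 126 = (-11122 - 1*(-115)) + 126 = (-11122 + 115) + 126 = -11007 + 126 = -10881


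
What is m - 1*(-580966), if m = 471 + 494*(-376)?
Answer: 395693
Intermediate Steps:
m = -185273 (m = 471 - 185744 = -185273)
m - 1*(-580966) = -185273 - 1*(-580966) = -185273 + 580966 = 395693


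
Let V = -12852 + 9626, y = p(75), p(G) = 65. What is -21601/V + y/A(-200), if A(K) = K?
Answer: 411051/64520 ≈ 6.3709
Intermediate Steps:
y = 65
V = -3226
-21601/V + y/A(-200) = -21601/(-3226) + 65/(-200) = -21601*(-1/3226) + 65*(-1/200) = 21601/3226 - 13/40 = 411051/64520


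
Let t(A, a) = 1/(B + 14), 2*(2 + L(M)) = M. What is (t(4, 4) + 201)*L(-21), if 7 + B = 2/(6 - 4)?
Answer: -40225/16 ≈ -2514.1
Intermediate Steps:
L(M) = -2 + M/2
B = -6 (B = -7 + 2/(6 - 4) = -7 + 2/2 = -7 + 2*(½) = -7 + 1 = -6)
t(A, a) = ⅛ (t(A, a) = 1/(-6 + 14) = 1/8 = ⅛)
(t(4, 4) + 201)*L(-21) = (⅛ + 201)*(-2 + (½)*(-21)) = 1609*(-2 - 21/2)/8 = (1609/8)*(-25/2) = -40225/16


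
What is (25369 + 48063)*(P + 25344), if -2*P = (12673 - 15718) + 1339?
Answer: 1923698104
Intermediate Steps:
P = 853 (P = -((12673 - 15718) + 1339)/2 = -(-3045 + 1339)/2 = -½*(-1706) = 853)
(25369 + 48063)*(P + 25344) = (25369 + 48063)*(853 + 25344) = 73432*26197 = 1923698104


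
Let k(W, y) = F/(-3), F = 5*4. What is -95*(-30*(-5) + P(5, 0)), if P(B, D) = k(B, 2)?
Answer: -40850/3 ≈ -13617.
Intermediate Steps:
F = 20
k(W, y) = -20/3 (k(W, y) = 20/(-3) = 20*(-⅓) = -20/3)
P(B, D) = -20/3
-95*(-30*(-5) + P(5, 0)) = -95*(-30*(-5) - 20/3) = -95*(150 - 20/3) = -95*430/3 = -40850/3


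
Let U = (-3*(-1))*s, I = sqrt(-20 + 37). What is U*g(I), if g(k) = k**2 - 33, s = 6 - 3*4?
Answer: 288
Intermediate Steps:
s = -6 (s = 6 - 12 = -6)
I = sqrt(17) ≈ 4.1231
g(k) = -33 + k**2
U = -18 (U = -3*(-1)*(-6) = 3*(-6) = -18)
U*g(I) = -18*(-33 + (sqrt(17))**2) = -18*(-33 + 17) = -18*(-16) = 288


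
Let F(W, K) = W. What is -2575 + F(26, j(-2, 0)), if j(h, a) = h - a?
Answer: -2549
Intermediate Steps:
-2575 + F(26, j(-2, 0)) = -2575 + 26 = -2549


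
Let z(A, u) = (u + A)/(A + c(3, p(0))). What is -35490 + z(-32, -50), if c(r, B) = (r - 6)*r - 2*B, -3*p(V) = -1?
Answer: -4436004/125 ≈ -35488.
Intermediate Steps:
p(V) = 1/3 (p(V) = -1/3*(-1) = 1/3)
c(r, B) = -2*B + r*(-6 + r) (c(r, B) = (-6 + r)*r - 2*B = r*(-6 + r) - 2*B = -2*B + r*(-6 + r))
z(A, u) = (A + u)/(-29/3 + A) (z(A, u) = (u + A)/(A + (3**2 - 6*3 - 2*1/3)) = (A + u)/(A + (9 - 18 - 2/3)) = (A + u)/(A - 29/3) = (A + u)/(-29/3 + A))
-35490 + z(-32, -50) = -35490 + 3*(-32 - 50)/(-29 + 3*(-32)) = -35490 + 3*(-82)/(-29 - 96) = -35490 + 3*(-82)/(-125) = -35490 + 3*(-1/125)*(-82) = -35490 + 246/125 = -4436004/125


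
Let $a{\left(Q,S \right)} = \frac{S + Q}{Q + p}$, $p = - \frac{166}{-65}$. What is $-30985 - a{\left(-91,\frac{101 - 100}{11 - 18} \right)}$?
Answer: $- \frac{1246970825}{40243} \approx -30986.0$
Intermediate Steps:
$p = \frac{166}{65}$ ($p = \left(-166\right) \left(- \frac{1}{65}\right) = \frac{166}{65} \approx 2.5538$)
$a{\left(Q,S \right)} = \frac{Q + S}{\frac{166}{65} + Q}$ ($a{\left(Q,S \right)} = \frac{S + Q}{Q + \frac{166}{65}} = \frac{Q + S}{\frac{166}{65} + Q}$)
$-30985 - a{\left(-91,\frac{101 - 100}{11 - 18} \right)} = -30985 - \frac{65 \left(-91 + \frac{101 - 100}{11 - 18}\right)}{166 + 65 \left(-91\right)} = -30985 - \frac{65 \left(-91 + 1 \frac{1}{-7}\right)}{166 - 5915} = -30985 - \frac{65 \left(-91 + 1 \left(- \frac{1}{7}\right)\right)}{-5749} = -30985 - 65 \left(- \frac{1}{5749}\right) \left(-91 - \frac{1}{7}\right) = -30985 - 65 \left(- \frac{1}{5749}\right) \left(- \frac{638}{7}\right) = -30985 - \frac{41470}{40243} = - \frac{1246970825}{40243}$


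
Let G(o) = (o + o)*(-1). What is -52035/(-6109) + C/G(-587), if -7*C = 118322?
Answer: -147602734/25101881 ≈ -5.8801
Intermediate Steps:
C = -118322/7 (C = -⅐*118322 = -118322/7 ≈ -16903.)
G(o) = -2*o (G(o) = (2*o)*(-1) = -2*o)
-52035/(-6109) + C/G(-587) = -52035/(-6109) - 118322/(7*((-2*(-587)))) = -52035*(-1/6109) - 118322/7/1174 = 52035/6109 - 118322/7*1/1174 = 52035/6109 - 59161/4109 = -147602734/25101881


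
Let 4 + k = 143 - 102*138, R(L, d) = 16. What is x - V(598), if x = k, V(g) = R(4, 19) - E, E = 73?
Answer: -13880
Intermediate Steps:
V(g) = -57 (V(g) = 16 - 1*73 = 16 - 73 = -57)
k = -13937 (k = -4 + (143 - 102*138) = -4 + (143 - 14076) = -4 - 13933 = -13937)
x = -13937
x - V(598) = -13937 - 1*(-57) = -13937 + 57 = -13880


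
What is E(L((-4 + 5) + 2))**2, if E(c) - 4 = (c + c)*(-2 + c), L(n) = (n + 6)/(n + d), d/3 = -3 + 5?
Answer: 4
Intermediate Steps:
d = 6 (d = 3*(-3 + 5) = 3*2 = 6)
L(n) = 1 (L(n) = (n + 6)/(n + 6) = (6 + n)/(6 + n) = 1)
E(c) = 4 + 2*c*(-2 + c) (E(c) = 4 + (c + c)*(-2 + c) = 4 + (2*c)*(-2 + c) = 4 + 2*c*(-2 + c))
E(L((-4 + 5) + 2))**2 = (4 - 4*1 + 2*1**2)**2 = (4 - 4 + 2*1)**2 = (4 - 4 + 2)**2 = 2**2 = 4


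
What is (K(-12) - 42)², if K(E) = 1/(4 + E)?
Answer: 113569/64 ≈ 1774.5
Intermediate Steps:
(K(-12) - 42)² = (1/(4 - 12) - 42)² = (1/(-8) - 42)² = (-⅛ - 42)² = (-337/8)² = 113569/64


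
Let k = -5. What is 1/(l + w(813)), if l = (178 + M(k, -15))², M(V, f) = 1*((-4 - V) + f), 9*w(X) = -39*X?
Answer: 1/23373 ≈ 4.2784e-5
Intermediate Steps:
w(X) = -13*X/3 (w(X) = (-39*X)/9 = -13*X/3)
M(V, f) = -4 + f - V (M(V, f) = 1*(-4 + f - V) = -4 + f - V)
l = 26896 (l = (178 + (-4 - 15 - 1*(-5)))² = (178 + (-4 - 15 + 5))² = (178 - 14)² = 164² = 26896)
1/(l + w(813)) = 1/(26896 - 13/3*813) = 1/(26896 - 3523) = 1/23373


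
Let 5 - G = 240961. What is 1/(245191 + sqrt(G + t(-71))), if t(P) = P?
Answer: 245191/60118867508 - I*sqrt(241027)/60118867508 ≈ 4.0784e-6 - 8.1662e-9*I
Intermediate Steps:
G = -240956 (G = 5 - 1*240961 = 5 - 240961 = -240956)
1/(245191 + sqrt(G + t(-71))) = 1/(245191 + sqrt(-240956 - 71)) = 1/(245191 + sqrt(-241027)) = 1/(245191 + I*sqrt(241027))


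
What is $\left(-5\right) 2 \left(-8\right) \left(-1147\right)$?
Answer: $-91760$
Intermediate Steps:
$\left(-5\right) 2 \left(-8\right) \left(-1147\right) = \left(-10\right) \left(-8\right) \left(-1147\right) = 80 \left(-1147\right) = -91760$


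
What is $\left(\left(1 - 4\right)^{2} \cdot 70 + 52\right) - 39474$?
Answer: $-38792$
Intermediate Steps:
$\left(\left(1 - 4\right)^{2} \cdot 70 + 52\right) - 39474 = \left(\left(-3\right)^{2} \cdot 70 + 52\right) - 39474 = \left(9 \cdot 70 + 52\right) - 39474 = \left(630 + 52\right) - 39474 = 682 - 39474 = -38792$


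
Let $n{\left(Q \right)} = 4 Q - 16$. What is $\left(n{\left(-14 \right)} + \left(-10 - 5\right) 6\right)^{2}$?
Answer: $26244$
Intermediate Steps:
$n{\left(Q \right)} = -16 + 4 Q$
$\left(n{\left(-14 \right)} + \left(-10 - 5\right) 6\right)^{2} = \left(\left(-16 + 4 \left(-14\right)\right) + \left(-10 - 5\right) 6\right)^{2} = \left(\left(-16 - 56\right) - 90\right)^{2} = \left(-72 - 90\right)^{2} = \left(-162\right)^{2} = 26244$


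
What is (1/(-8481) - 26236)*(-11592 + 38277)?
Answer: -1979204363715/2827 ≈ -7.0011e+8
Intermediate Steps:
(1/(-8481) - 26236)*(-11592 + 38277) = (-1/8481 - 26236)*26685 = -222507517/8481*26685 = -1979204363715/2827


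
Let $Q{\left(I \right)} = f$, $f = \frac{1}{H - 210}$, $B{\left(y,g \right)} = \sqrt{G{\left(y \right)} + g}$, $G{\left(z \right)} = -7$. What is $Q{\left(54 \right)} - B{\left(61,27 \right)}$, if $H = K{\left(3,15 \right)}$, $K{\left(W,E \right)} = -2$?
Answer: $- \frac{1}{212} - 2 \sqrt{5} \approx -4.4769$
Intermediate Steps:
$H = -2$
$B{\left(y,g \right)} = \sqrt{-7 + g}$
$f = - \frac{1}{212}$ ($f = \frac{1}{-2 - 210} = \frac{1}{-212} = - \frac{1}{212} \approx -0.004717$)
$Q{\left(I \right)} = - \frac{1}{212}$
$Q{\left(54 \right)} - B{\left(61,27 \right)} = - \frac{1}{212} - \sqrt{-7 + 27} = - \frac{1}{212} - \sqrt{20} = - \frac{1}{212} - 2 \sqrt{5}$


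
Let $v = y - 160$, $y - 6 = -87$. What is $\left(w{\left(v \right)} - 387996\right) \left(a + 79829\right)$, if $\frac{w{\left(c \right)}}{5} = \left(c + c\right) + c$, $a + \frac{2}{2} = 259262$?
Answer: $-132791373990$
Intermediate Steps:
$y = -81$ ($y = 6 - 87 = -81$)
$a = 259261$ ($a = -1 + 259262 = 259261$)
$v = -241$ ($v = -81 - 160 = -241$)
$w{\left(c \right)} = 15 c$ ($w{\left(c \right)} = 5 \left(\left(c + c\right) + c\right) = 5 \left(2 c + c\right) = 5 \cdot 3 c = 15 c$)
$\left(w{\left(v \right)} - 387996\right) \left(a + 79829\right) = \left(15 \left(-241\right) - 387996\right) \left(259261 + 79829\right) = \left(-3615 - 387996\right) 339090 = \left(-391611\right) 339090 = -132791373990$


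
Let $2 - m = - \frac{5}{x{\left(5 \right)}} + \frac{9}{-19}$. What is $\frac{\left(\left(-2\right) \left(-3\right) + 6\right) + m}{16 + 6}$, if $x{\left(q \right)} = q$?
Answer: $\frac{147}{209} \approx 0.70335$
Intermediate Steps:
$m = \frac{66}{19}$ ($m = 2 - \left(- \frac{5}{5} + \frac{9}{-19}\right) = 2 - \left(\left(-5\right) \frac{1}{5} + 9 \left(- \frac{1}{19}\right)\right) = 2 - \left(-1 - \frac{9}{19}\right) = 2 - - \frac{28}{19} = 2 + \frac{28}{19} = \frac{66}{19} \approx 3.4737$)
$\frac{\left(\left(-2\right) \left(-3\right) + 6\right) + m}{16 + 6} = \frac{\left(\left(-2\right) \left(-3\right) + 6\right) + \frac{66}{19}}{16 + 6} = \frac{\left(6 + 6\right) + \frac{66}{19}}{22} = \left(12 + \frac{66}{19}\right) \frac{1}{22} = \frac{294}{19} \cdot \frac{1}{22} = \frac{147}{209}$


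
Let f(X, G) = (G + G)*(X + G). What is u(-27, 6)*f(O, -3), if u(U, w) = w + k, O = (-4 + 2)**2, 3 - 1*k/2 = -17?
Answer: -276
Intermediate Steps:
k = 40 (k = 6 - 2*(-17) = 6 + 34 = 40)
O = 4 (O = (-2)**2 = 4)
f(X, G) = 2*G*(G + X) (f(X, G) = (2*G)*(G + X) = 2*G*(G + X))
u(U, w) = 40 + w (u(U, w) = w + 40 = 40 + w)
u(-27, 6)*f(O, -3) = (40 + 6)*(2*(-3)*(-3 + 4)) = 46*(2*(-3)*1) = 46*(-6) = -276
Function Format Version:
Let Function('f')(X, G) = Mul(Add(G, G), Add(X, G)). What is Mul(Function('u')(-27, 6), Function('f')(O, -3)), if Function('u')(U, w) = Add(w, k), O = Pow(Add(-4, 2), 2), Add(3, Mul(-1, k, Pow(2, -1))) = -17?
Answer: -276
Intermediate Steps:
k = 40 (k = Add(6, Mul(-2, -17)) = Add(6, 34) = 40)
O = 4 (O = Pow(-2, 2) = 4)
Function('f')(X, G) = Mul(2, G, Add(G, X)) (Function('f')(X, G) = Mul(Mul(2, G), Add(G, X)) = Mul(2, G, Add(G, X)))
Function('u')(U, w) = Add(40, w) (Function('u')(U, w) = Add(w, 40) = Add(40, w))
Mul(Function('u')(-27, 6), Function('f')(O, -3)) = Mul(Add(40, 6), Mul(2, -3, Add(-3, 4))) = Mul(46, Mul(2, -3, 1)) = Mul(46, -6) = -276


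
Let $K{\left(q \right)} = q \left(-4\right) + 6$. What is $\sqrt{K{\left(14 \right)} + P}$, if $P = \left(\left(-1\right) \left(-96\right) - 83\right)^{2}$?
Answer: $\sqrt{119} \approx 10.909$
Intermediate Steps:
$P = 169$ ($P = \left(96 - 83\right)^{2} = 13^{2} = 169$)
$K{\left(q \right)} = 6 - 4 q$ ($K{\left(q \right)} = - 4 q + 6 = 6 - 4 q$)
$\sqrt{K{\left(14 \right)} + P} = \sqrt{\left(6 - 56\right) + 169} = \sqrt{-50 + 169} = \sqrt{119}$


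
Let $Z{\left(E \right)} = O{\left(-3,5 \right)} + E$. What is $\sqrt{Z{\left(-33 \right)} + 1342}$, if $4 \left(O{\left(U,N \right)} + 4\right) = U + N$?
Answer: $\frac{\sqrt{5222}}{2} \approx 36.132$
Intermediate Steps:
$O{\left(U,N \right)} = -4 + \frac{N}{4} + \frac{U}{4}$ ($O{\left(U,N \right)} = -4 + \frac{U + N}{4} = -4 + \frac{N + U}{4} = -4 + \left(\frac{N}{4} + \frac{U}{4}\right) = -4 + \frac{N}{4} + \frac{U}{4}$)
$Z{\left(E \right)} = - \frac{7}{2} + E$ ($Z{\left(E \right)} = \left(-4 + \frac{1}{4} \cdot 5 + \frac{1}{4} \left(-3\right)\right) + E = \left(-4 + \frac{5}{4} - \frac{3}{4}\right) + E = - \frac{7}{2} + E$)
$\sqrt{Z{\left(-33 \right)} + 1342} = \sqrt{\left(- \frac{7}{2} - 33\right) + 1342} = \sqrt{- \frac{73}{2} + 1342} = \sqrt{\frac{2611}{2}} = \frac{\sqrt{5222}}{2}$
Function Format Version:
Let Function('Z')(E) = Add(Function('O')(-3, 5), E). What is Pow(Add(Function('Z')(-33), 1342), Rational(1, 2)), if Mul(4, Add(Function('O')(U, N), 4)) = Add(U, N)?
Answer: Mul(Rational(1, 2), Pow(5222, Rational(1, 2))) ≈ 36.132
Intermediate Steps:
Function('O')(U, N) = Add(-4, Mul(Rational(1, 4), N), Mul(Rational(1, 4), U)) (Function('O')(U, N) = Add(-4, Mul(Rational(1, 4), Add(U, N))) = Add(-4, Mul(Rational(1, 4), Add(N, U))) = Add(-4, Add(Mul(Rational(1, 4), N), Mul(Rational(1, 4), U))) = Add(-4, Mul(Rational(1, 4), N), Mul(Rational(1, 4), U)))
Function('Z')(E) = Add(Rational(-7, 2), E) (Function('Z')(E) = Add(Add(-4, Mul(Rational(1, 4), 5), Mul(Rational(1, 4), -3)), E) = Add(Add(-4, Rational(5, 4), Rational(-3, 4)), E) = Add(Rational(-7, 2), E))
Pow(Add(Function('Z')(-33), 1342), Rational(1, 2)) = Pow(Add(Add(Rational(-7, 2), -33), 1342), Rational(1, 2)) = Pow(Add(Rational(-73, 2), 1342), Rational(1, 2)) = Pow(Rational(2611, 2), Rational(1, 2)) = Mul(Rational(1, 2), Pow(5222, Rational(1, 2)))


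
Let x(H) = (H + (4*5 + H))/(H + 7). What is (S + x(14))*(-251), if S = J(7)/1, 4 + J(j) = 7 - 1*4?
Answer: -2259/7 ≈ -322.71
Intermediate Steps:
J(j) = -1 (J(j) = -4 + (7 - 1*4) = -4 + (7 - 4) = -4 + 3 = -1)
S = -1 (S = -1/1 = -1*1 = -1)
x(H) = (20 + 2*H)/(7 + H) (x(H) = (H + (20 + H))/(7 + H) = (20 + 2*H)/(7 + H))
(S + x(14))*(-251) = (-1 + 2*(10 + 14)/(7 + 14))*(-251) = (-1 + 2*24/21)*(-251) = (-1 + 2*(1/21)*24)*(-251) = (-1 + 16/7)*(-251) = (9/7)*(-251) = -2259/7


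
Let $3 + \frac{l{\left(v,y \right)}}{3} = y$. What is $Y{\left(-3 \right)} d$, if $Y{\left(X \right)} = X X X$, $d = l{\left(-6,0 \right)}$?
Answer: $243$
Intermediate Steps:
$l{\left(v,y \right)} = -9 + 3 y$
$d = -9$ ($d = -9 + 3 \cdot 0 = -9 + 0 = -9$)
$Y{\left(X \right)} = X^{3}$ ($Y{\left(X \right)} = X^{2} X = X^{3}$)
$Y{\left(-3 \right)} d = \left(-3\right)^{3} \left(-9\right) = \left(-27\right) \left(-9\right) = 243$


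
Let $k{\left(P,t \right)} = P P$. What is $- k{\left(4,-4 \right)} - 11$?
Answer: $-27$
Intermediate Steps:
$k{\left(P,t \right)} = P^{2}$
$- k{\left(4,-4 \right)} - 11 = - 4^{2} - 11 = \left(-1\right) 16 - 11 = -16 - 11 = -27$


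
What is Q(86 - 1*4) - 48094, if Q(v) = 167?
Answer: -47927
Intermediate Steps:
Q(86 - 1*4) - 48094 = 167 - 48094 = -47927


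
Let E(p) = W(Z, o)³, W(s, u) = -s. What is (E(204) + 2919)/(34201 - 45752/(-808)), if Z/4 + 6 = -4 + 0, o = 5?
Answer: 6758819/3460020 ≈ 1.9534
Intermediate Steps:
Z = -40 (Z = -24 + 4*(-4 + 0) = -24 + 4*(-4) = -24 - 16 = -40)
E(p) = 64000 (E(p) = (-1*(-40))³ = 40³ = 64000)
(E(204) + 2919)/(34201 - 45752/(-808)) = (64000 + 2919)/(34201 - 45752/(-808)) = 66919/(34201 - 45752*(-1/808)) = 66919/(34201 + 5719/101) = 66919/(3460020/101) = 66919*(101/3460020) = 6758819/3460020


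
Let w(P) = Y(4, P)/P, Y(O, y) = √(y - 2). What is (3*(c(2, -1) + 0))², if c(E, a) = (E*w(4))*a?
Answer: 9/2 ≈ 4.5000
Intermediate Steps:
Y(O, y) = √(-2 + y)
w(P) = √(-2 + P)/P
c(E, a) = E*a*√2/4 (c(E, a) = (E*(√(-2 + 4)/4))*a = (E*(√2/4))*a = (E*√2/4)*a = E*a*√2/4)
(3*(c(2, -1) + 0))² = (3*((¼)*2*(-1)*√2 + 0))² = (3*(-√2/2 + 0))² = (3*(-√2/2))² = (-3*√2/2)² = 9/2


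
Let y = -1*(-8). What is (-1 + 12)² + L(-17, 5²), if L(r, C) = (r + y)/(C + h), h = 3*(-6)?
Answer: 838/7 ≈ 119.71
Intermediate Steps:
h = -18
y = 8
L(r, C) = (8 + r)/(-18 + C) (L(r, C) = (r + 8)/(C - 18) = (8 + r)/(-18 + C))
(-1 + 12)² + L(-17, 5²) = (-1 + 12)² + (8 - 17)/(-18 + 5²) = 11² - 9/(-18 + 25) = 121 - 9/7 = 838/7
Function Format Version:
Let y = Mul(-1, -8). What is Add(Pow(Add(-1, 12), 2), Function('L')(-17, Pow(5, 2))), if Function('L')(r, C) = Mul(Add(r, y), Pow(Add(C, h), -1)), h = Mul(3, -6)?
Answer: Rational(838, 7) ≈ 119.71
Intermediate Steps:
h = -18
y = 8
Function('L')(r, C) = Mul(Pow(Add(-18, C), -1), Add(8, r)) (Function('L')(r, C) = Mul(Add(r, 8), Pow(Add(C, -18), -1)) = Mul(Add(8, r), Pow(Add(-18, C), -1)) = Mul(Pow(Add(-18, C), -1), Add(8, r)))
Add(Pow(Add(-1, 12), 2), Function('L')(-17, Pow(5, 2))) = Add(Pow(Add(-1, 12), 2), Mul(Pow(Add(-18, Pow(5, 2)), -1), Add(8, -17))) = Add(Pow(11, 2), Mul(Pow(Add(-18, 25), -1), -9)) = Add(121, Mul(Pow(7, -1), -9)) = Add(121, Mul(Rational(1, 7), -9)) = Add(121, Rational(-9, 7)) = Rational(838, 7)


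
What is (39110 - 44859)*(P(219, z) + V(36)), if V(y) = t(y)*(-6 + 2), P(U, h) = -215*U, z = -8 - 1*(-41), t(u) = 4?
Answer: 270783649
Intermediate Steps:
z = 33 (z = -8 + 41 = 33)
V(y) = -16 (V(y) = 4*(-6 + 2) = 4*(-4) = -16)
(39110 - 44859)*(P(219, z) + V(36)) = (39110 - 44859)*(-215*219 - 16) = -5749*(-47085 - 16) = -5749*(-47101) = 270783649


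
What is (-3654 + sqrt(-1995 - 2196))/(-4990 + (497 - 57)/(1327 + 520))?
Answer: 374941/512005 - 1847*I*sqrt(4191)/9216090 ≈ 0.7323 - 0.012974*I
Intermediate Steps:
(-3654 + sqrt(-1995 - 2196))/(-4990 + (497 - 57)/(1327 + 520)) = (-3654 + sqrt(-4191))/(-4990 + 440/1847) = (-3654 + I*sqrt(4191))/(-4990 + 440*(1/1847)) = (-3654 + I*sqrt(4191))/(-4990 + 440/1847) = (-3654 + I*sqrt(4191))/(-9216090/1847) = (-3654 + I*sqrt(4191))*(-1847/9216090) = 374941/512005 - 1847*I*sqrt(4191)/9216090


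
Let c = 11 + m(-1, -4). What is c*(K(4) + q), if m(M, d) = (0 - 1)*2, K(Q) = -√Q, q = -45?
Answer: -423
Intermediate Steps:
m(M, d) = -2 (m(M, d) = -1*2 = -2)
c = 9 (c = 11 - 2 = 9)
c*(K(4) + q) = 9*(-√4 - 45) = 9*(-1*2 - 45) = 9*(-2 - 45) = 9*(-47) = -423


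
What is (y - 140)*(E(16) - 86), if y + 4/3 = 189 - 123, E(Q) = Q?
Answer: 15820/3 ≈ 5273.3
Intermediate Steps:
y = 194/3 (y = -4/3 + (189 - 123) = -4/3 + 66 = 194/3 ≈ 64.667)
(y - 140)*(E(16) - 86) = (194/3 - 140)*(16 - 86) = -226/3*(-70) = 15820/3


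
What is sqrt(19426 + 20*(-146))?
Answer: 3*sqrt(1834) ≈ 128.48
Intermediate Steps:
sqrt(19426 + 20*(-146)) = sqrt(19426 - 2920) = sqrt(16506) = 3*sqrt(1834)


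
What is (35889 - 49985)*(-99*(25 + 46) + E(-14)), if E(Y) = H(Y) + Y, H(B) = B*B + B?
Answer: 96712656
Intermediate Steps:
H(B) = B + B² (H(B) = B² + B = B + B²)
E(Y) = Y + Y*(1 + Y) (E(Y) = Y*(1 + Y) + Y = Y + Y*(1 + Y))
(35889 - 49985)*(-99*(25 + 46) + E(-14)) = (35889 - 49985)*(-99*(25 + 46) - 14*(2 - 14)) = -14096*(-99*71 - 14*(-12)) = -14096*(-7029 + 168) = -14096*(-6861) = 96712656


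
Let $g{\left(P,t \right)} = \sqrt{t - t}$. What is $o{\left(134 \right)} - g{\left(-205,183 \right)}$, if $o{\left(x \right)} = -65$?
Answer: $-65$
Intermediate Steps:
$g{\left(P,t \right)} = 0$ ($g{\left(P,t \right)} = \sqrt{0} = 0$)
$o{\left(134 \right)} - g{\left(-205,183 \right)} = -65 - 0 = -65 + 0 = -65$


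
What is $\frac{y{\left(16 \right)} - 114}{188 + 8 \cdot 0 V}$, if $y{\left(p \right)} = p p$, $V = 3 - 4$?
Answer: $\frac{71}{94} \approx 0.75532$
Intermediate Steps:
$V = -1$ ($V = 3 - 4 = -1$)
$y{\left(p \right)} = p^{2}$
$\frac{y{\left(16 \right)} - 114}{188 + 8 \cdot 0 V} = \frac{16^{2} - 114}{188 + 8 \cdot 0 \left(-1\right)} = \frac{256 - 114}{188 + 0 \left(-1\right)} = \frac{142}{188 + 0} = \frac{142}{188} = 142 \cdot \frac{1}{188} = \frac{71}{94}$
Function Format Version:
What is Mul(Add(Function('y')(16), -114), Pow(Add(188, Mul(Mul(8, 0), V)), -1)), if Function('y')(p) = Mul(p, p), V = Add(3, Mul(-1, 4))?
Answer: Rational(71, 94) ≈ 0.75532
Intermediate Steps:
V = -1 (V = Add(3, -4) = -1)
Function('y')(p) = Pow(p, 2)
Mul(Add(Function('y')(16), -114), Pow(Add(188, Mul(Mul(8, 0), V)), -1)) = Mul(Add(Pow(16, 2), -114), Pow(Add(188, Mul(Mul(8, 0), -1)), -1)) = Mul(Add(256, -114), Pow(Add(188, Mul(0, -1)), -1)) = Mul(142, Pow(Add(188, 0), -1)) = Mul(142, Pow(188, -1)) = Mul(142, Rational(1, 188)) = Rational(71, 94)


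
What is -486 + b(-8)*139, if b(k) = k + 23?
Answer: 1599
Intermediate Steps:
b(k) = 23 + k
-486 + b(-8)*139 = -486 + (23 - 8)*139 = -486 + 15*139 = -486 + 2085 = 1599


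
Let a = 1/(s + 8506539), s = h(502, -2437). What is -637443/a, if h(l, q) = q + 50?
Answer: -5420912163336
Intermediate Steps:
h(l, q) = 50 + q
s = -2387 (s = 50 - 2437 = -2387)
a = 1/8504152 (a = 1/(-2387 + 8506539) = 1/8504152 ≈ 1.1759e-7)
-637443/a = -637443/1/8504152 = -637443*8504152 = -5420912163336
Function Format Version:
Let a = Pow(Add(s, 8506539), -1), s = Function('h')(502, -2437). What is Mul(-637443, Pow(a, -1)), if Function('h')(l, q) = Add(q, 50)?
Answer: -5420912163336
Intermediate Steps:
Function('h')(l, q) = Add(50, q)
s = -2387 (s = Add(50, -2437) = -2387)
a = Rational(1, 8504152) (a = Pow(Add(-2387, 8506539), -1) = Pow(8504152, -1) = Rational(1, 8504152) ≈ 1.1759e-7)
Mul(-637443, Pow(a, -1)) = Mul(-637443, Pow(Rational(1, 8504152), -1)) = Mul(-637443, 8504152) = -5420912163336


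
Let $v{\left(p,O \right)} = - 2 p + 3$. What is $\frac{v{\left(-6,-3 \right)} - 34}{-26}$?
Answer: $\frac{19}{26} \approx 0.73077$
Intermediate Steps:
$v{\left(p,O \right)} = 3 - 2 p$
$\frac{v{\left(-6,-3 \right)} - 34}{-26} = \frac{\left(3 - -12\right) - 34}{-26} = \left(\left(3 + 12\right) - 34\right) \left(- \frac{1}{26}\right) = \left(15 - 34\right) \left(- \frac{1}{26}\right) = \left(-19\right) \left(- \frac{1}{26}\right) = \frac{19}{26}$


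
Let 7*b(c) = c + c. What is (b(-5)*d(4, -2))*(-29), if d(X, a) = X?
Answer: 1160/7 ≈ 165.71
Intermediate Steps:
b(c) = 2*c/7 (b(c) = (c + c)/7 = (2*c)/7 = 2*c/7)
(b(-5)*d(4, -2))*(-29) = (((2/7)*(-5))*4)*(-29) = -10/7*4*(-29) = -40/7*(-29) = 1160/7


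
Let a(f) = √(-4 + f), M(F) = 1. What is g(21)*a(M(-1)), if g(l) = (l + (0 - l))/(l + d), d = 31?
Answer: 0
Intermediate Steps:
g(l) = 0 (g(l) = (l + (0 - l))/(l + 31) = (l - l)/(31 + l) = 0/(31 + l) = 0)
g(21)*a(M(-1)) = 0*√(-4 + 1) = 0*√(-3) = 0*(I*√3) = 0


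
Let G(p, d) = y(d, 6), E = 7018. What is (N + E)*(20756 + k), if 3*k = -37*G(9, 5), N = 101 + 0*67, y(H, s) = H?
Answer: 147322959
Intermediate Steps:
G(p, d) = d
N = 101 (N = 101 + 0 = 101)
k = -185/3 (k = (-37*5)/3 = (1/3)*(-185) = -185/3 ≈ -61.667)
(N + E)*(20756 + k) = (101 + 7018)*(20756 - 185/3) = 7119*(62083/3) = 147322959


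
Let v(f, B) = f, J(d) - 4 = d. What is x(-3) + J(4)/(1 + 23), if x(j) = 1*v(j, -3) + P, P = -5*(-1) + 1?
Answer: 10/3 ≈ 3.3333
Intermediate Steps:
P = 6 (P = 5 + 1 = 6)
J(d) = 4 + d
x(j) = 6 + j (x(j) = 1*j + 6 = j + 6 = 6 + j)
x(-3) + J(4)/(1 + 23) = (6 - 3) + (4 + 4)/(1 + 23) = 3 + 8/24 = 3 + 8*(1/24) = 3 + 1/3 = 10/3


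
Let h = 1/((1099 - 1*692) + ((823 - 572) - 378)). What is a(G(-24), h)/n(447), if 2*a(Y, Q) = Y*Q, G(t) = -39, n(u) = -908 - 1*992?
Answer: 39/1064000 ≈ 3.6654e-5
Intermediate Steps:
n(u) = -1900 (n(u) = -908 - 992 = -1900)
h = 1/280 (h = 1/((1099 - 692) + (251 - 378)) = 1/(407 - 127) = 1/280 ≈ 0.0035714)
a(Y, Q) = Q*Y/2 (a(Y, Q) = (Y*Q)/2 = (Q*Y)/2 = Q*Y/2)
a(G(-24), h)/n(447) = ((1/2)*(1/280)*(-39))/(-1900) = -39/560*(-1/1900) = 39/1064000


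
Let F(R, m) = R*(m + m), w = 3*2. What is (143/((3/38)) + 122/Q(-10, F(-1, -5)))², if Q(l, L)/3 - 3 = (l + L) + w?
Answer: 2403744784/729 ≈ 3.2973e+6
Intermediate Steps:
w = 6
F(R, m) = 2*R*m (F(R, m) = R*(2*m) = 2*R*m)
Q(l, L) = 27 + 3*L + 3*l (Q(l, L) = 9 + 3*((l + L) + 6) = 9 + 3*((L + l) + 6) = 9 + 3*(6 + L + l) = 9 + (18 + 3*L + 3*l) = 27 + 3*L + 3*l)
(143/((3/38)) + 122/Q(-10, F(-1, -5)))² = (143/((3/38)) + 122/(27 + 3*(2*(-1)*(-5)) + 3*(-10)))² = (143/((3*(1/38))) + 122/(27 + 3*10 - 30))² = (143/(3/38) + 122/(27 + 30 - 30))² = (143*(38/3) + 122/27)² = (5434/3 + 122*(1/27))² = (5434/3 + 122/27)² = (49028/27)² = 2403744784/729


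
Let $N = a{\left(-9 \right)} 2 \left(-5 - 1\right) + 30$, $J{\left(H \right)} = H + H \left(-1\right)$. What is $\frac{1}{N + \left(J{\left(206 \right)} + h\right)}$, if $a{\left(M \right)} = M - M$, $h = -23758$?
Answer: $- \frac{1}{23728} \approx -4.2144 \cdot 10^{-5}$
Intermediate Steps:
$J{\left(H \right)} = 0$ ($J{\left(H \right)} = H - H = 0$)
$a{\left(M \right)} = 0$
$N = 30$ ($N = 0 \cdot 2 \left(-5 - 1\right) + 30 = 0 \cdot 2 \left(-6\right) + 30 = 0 \left(-12\right) + 30 = 0 + 30 = 30$)
$\frac{1}{N + \left(J{\left(206 \right)} + h\right)} = \frac{1}{30 + \left(0 - 23758\right)} = \frac{1}{30 - 23758} = \frac{1}{-23728} = - \frac{1}{23728}$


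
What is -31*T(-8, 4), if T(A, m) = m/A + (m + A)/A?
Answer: 0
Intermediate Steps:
T(A, m) = m/A + (A + m)/A
-31*T(-8, 4) = -31*(-8 + 2*4)/(-8) = -(-31)*(-8 + 8)/8 = -(-31)*0/8 = -31*0 = 0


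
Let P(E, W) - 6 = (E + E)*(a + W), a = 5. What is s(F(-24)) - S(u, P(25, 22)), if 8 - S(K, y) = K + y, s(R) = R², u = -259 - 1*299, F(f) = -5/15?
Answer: 7111/9 ≈ 790.11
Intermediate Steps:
P(E, W) = 6 + 2*E*(5 + W) (P(E, W) = 6 + (E + E)*(5 + W) = 6 + (2*E)*(5 + W) = 6 + 2*E*(5 + W))
F(f) = -⅓ (F(f) = -5*1/15 = -⅓)
u = -558 (u = -259 - 299 = -558)
S(K, y) = 8 - K - y (S(K, y) = 8 - (K + y) = 8 + (-K - y) = 8 - K - y)
s(F(-24)) - S(u, P(25, 22)) = (-⅓)² - (8 - 1*(-558) - (6 + 10*25 + 2*25*22)) = ⅑ - (8 + 558 - (6 + 250 + 1100)) = ⅑ - (8 + 558 - 1*1356) = ⅑ - (8 + 558 - 1356) = ⅑ - 1*(-790) = ⅑ + 790 = 7111/9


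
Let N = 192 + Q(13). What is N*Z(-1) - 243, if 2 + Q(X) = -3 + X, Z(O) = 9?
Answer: 1557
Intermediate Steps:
Q(X) = -5 + X (Q(X) = -2 + (-3 + X) = -5 + X)
N = 200 (N = 192 + (-5 + 13) = 192 + 8 = 200)
N*Z(-1) - 243 = 200*9 - 243 = 1800 - 243 = 1557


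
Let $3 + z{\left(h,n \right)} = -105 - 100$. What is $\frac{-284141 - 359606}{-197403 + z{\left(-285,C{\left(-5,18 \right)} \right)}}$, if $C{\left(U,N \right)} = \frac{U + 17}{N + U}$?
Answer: $\frac{643747}{197611} \approx 3.2576$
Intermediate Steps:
$C{\left(U,N \right)} = \frac{17 + U}{N + U}$
$z{\left(h,n \right)} = -208$ ($z{\left(h,n \right)} = -3 - 205 = -208$)
$\frac{-284141 - 359606}{-197403 + z{\left(-285,C{\left(-5,18 \right)} \right)}} = \frac{-284141 - 359606}{-197403 - 208} = - \frac{643747}{-197611} = \left(-643747\right) \left(- \frac{1}{197611}\right) = \frac{643747}{197611}$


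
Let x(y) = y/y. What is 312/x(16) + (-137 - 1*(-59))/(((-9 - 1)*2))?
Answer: 3159/10 ≈ 315.90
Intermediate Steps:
x(y) = 1
312/x(16) + (-137 - 1*(-59))/(((-9 - 1)*2)) = 312/1 + (-137 - 1*(-59))/(((-9 - 1)*2)) = 312*1 + (-137 + 59)/((-10*2)) = 312 - 78/(-20) = 312 - 78*(-1/20) = 312 + 39/10 = 3159/10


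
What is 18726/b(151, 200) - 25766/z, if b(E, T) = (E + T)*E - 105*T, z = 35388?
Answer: -26977013/188741898 ≈ -0.14293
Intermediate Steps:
b(E, T) = -105*T + E*(E + T) (b(E, T) = E*(E + T) - 105*T = -105*T + E*(E + T))
18726/b(151, 200) - 25766/z = 18726/(151**2 - 105*200 + 151*200) - 25766/35388 = 18726/(22801 - 21000 + 30200) - 25766*1/35388 = 18726/32001 - 12883/17694 = 18726*(1/32001) - 12883/17694 = 6242/10667 - 12883/17694 = -26977013/188741898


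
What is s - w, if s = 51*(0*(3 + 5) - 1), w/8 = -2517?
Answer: 20085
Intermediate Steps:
w = -20136 (w = 8*(-2517) = -20136)
s = -51 (s = 51*(0*8 - 1) = 51*(0 - 1) = 51*(-1) = -51)
s - w = -51 - 1*(-20136) = -51 + 20136 = 20085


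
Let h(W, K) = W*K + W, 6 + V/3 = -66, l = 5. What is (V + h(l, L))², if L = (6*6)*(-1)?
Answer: 152881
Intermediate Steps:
V = -216 (V = -18 + 3*(-66) = -18 - 198 = -216)
L = -36 (L = 36*(-1) = -36)
h(W, K) = W + K*W (h(W, K) = K*W + W = W + K*W)
(V + h(l, L))² = (-216 + 5*(1 - 36))² = (-216 + 5*(-35))² = (-216 - 175)² = (-391)² = 152881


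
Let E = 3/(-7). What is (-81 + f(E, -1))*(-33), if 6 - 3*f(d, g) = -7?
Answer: 2530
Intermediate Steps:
E = -3/7 (E = 3*(-⅐) = -3/7 ≈ -0.42857)
f(d, g) = 13/3 (f(d, g) = 2 - ⅓*(-7) = 2 + 7/3 = 13/3)
(-81 + f(E, -1))*(-33) = (-81 + 13/3)*(-33) = -230/3*(-33) = 2530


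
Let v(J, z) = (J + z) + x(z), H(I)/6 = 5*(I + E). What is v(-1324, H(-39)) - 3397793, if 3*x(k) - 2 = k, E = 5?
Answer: -10201429/3 ≈ -3.4005e+6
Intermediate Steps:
x(k) = ⅔ + k/3
H(I) = 150 + 30*I (H(I) = 6*(5*(I + 5)) = 6*(5*(5 + I)) = 6*(25 + 5*I) = 150 + 30*I)
v(J, z) = ⅔ + J + 4*z/3 (v(J, z) = (J + z) + (⅔ + z/3) = ⅔ + J + 4*z/3)
v(-1324, H(-39)) - 3397793 = (⅔ - 1324 + 4*(150 + 30*(-39))/3) - 3397793 = (⅔ - 1324 + 4*(150 - 1170)/3) - 3397793 = (⅔ - 1324 + (4/3)*(-1020)) - 3397793 = (⅔ - 1324 - 1360) - 3397793 = -8050/3 - 3397793 = -10201429/3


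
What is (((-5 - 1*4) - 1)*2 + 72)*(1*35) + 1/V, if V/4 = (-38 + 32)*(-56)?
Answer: 2446081/1344 ≈ 1820.0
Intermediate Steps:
V = 1344 (V = 4*((-38 + 32)*(-56)) = 4*(-6*(-56)) = 4*336 = 1344)
(((-5 - 1*4) - 1)*2 + 72)*(1*35) + 1/V = (((-5 - 1*4) - 1)*2 + 72)*(1*35) + 1/1344 = (((-5 - 4) - 1)*2 + 72)*35 + 1/1344 = ((-9 - 1)*2 + 72)*35 + 1/1344 = (-10*2 + 72)*35 + 1/1344 = (-20 + 72)*35 + 1/1344 = 52*35 + 1/1344 = 1820 + 1/1344 = 2446081/1344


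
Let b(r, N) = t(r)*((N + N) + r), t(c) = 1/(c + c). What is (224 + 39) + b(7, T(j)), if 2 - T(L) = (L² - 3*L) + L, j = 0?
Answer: 3693/14 ≈ 263.79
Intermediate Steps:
T(L) = 2 - L² + 2*L (T(L) = 2 - ((L² - 3*L) + L) = 2 - (L² - 2*L) = 2 + (-L² + 2*L) = 2 - L² + 2*L)
t(c) = 1/(2*c)
b(r, N) = (r + 2*N)/(2*r) (b(r, N) = (1/(2*r))*((N + N) + r) = (1/(2*r))*(2*N + r) = (1/(2*r))*(r + 2*N) = (r + 2*N)/(2*r))
(224 + 39) + b(7, T(j)) = (224 + 39) + ((2 - 1*0² + 2*0) + (½)*7)/7 = 263 + ((2 - 1*0 + 0) + 7/2)/7 = 263 + ((2 + 0 + 0) + 7/2)/7 = 263 + (2 + 7/2)/7 = 263 + (⅐)*(11/2) = 263 + 11/14 = 3693/14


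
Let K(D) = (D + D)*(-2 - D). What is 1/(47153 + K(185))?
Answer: -1/22037 ≈ -4.5378e-5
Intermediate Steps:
K(D) = 2*D*(-2 - D) (K(D) = (2*D)*(-2 - D) = 2*D*(-2 - D))
1/(47153 + K(185)) = 1/(47153 - 2*185*(2 + 185)) = 1/(47153 - 2*185*187) = 1/(47153 - 69190) = 1/(-22037) = -1/22037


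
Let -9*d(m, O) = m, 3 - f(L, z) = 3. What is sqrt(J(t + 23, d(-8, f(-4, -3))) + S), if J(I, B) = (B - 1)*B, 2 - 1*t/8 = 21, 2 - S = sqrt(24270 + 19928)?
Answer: sqrt(154 - 567*sqrt(902))/9 ≈ 14.434*I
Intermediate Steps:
f(L, z) = 0 (f(L, z) = 3 - 1*3 = 3 - 3 = 0)
S = 2 - 7*sqrt(902) (S = 2 - sqrt(24270 + 19928) = 2 - sqrt(44198) = 2 - 7*sqrt(902) ≈ -208.23)
t = -152 (t = 16 - 8*21 = 16 - 168 = -152)
d(m, O) = -m/9
J(I, B) = B*(-1 + B) (J(I, B) = (-1 + B)*B = B*(-1 + B))
sqrt(J(t + 23, d(-8, f(-4, -3))) + S) = sqrt((-1/9*(-8))*(-1 - 1/9*(-8)) + (2 - 7*sqrt(902))) = sqrt(8*(-1 + 8/9)/9 + (2 - 7*sqrt(902))) = sqrt((8/9)*(-1/9) + (2 - 7*sqrt(902))) = sqrt(-8/81 + (2 - 7*sqrt(902))) = sqrt(154/81 - 7*sqrt(902))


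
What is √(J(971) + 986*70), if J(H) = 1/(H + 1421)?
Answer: √98727312918/1196 ≈ 262.72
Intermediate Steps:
J(H) = 1/(1421 + H)
√(J(971) + 986*70) = √(1/(1421 + 971) + 986*70) = √(1/2392 + 69020) = √(165095841/2392) = √98727312918/1196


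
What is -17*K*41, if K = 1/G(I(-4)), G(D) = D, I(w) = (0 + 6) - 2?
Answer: -697/4 ≈ -174.25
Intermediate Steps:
I(w) = 4 (I(w) = 6 - 2 = 4)
K = ¼ (K = 1/4 = ¼ ≈ 0.25000)
-17*K*41 = -17*¼*41 = -17/4*41 = -697/4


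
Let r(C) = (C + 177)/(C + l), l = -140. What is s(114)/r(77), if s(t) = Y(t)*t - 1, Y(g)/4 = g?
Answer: -3274929/254 ≈ -12893.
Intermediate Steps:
Y(g) = 4*g
r(C) = (177 + C)/(-140 + C) (r(C) = (C + 177)/(C - 140) = (177 + C)/(-140 + C))
s(t) = -1 + 4*t² (s(t) = (4*t)*t - 1 = 4*t² - 1 = -1 + 4*t²)
s(114)/r(77) = (-1 + 4*114²)/(((177 + 77)/(-140 + 77))) = (-1 + 4*12996)/((254/(-63))) = (-1 + 51984)/((-1/63*254)) = 51983/(-254/63) = 51983*(-63/254) = -3274929/254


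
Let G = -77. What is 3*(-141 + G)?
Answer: -654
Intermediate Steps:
3*(-141 + G) = 3*(-141 - 77) = 3*(-218) = -654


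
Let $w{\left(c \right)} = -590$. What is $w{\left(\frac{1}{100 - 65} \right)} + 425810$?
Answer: $425220$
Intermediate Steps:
$w{\left(\frac{1}{100 - 65} \right)} + 425810 = -590 + 425810 = 425220$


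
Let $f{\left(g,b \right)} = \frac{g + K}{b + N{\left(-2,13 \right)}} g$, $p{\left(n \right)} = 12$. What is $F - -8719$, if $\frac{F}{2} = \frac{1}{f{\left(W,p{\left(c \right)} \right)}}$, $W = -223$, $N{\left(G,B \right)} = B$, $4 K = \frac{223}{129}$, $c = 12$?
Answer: $\frac{44659481713}{5122087} \approx 8719.0$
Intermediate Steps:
$K = \frac{223}{516}$ ($K = \frac{223 \cdot \frac{1}{129}}{4} = \frac{1}{4} \cdot \frac{223}{129} = \frac{223}{516} \approx 0.43217$)
$f{\left(g,b \right)} = \frac{g \left(\frac{223}{516} + g\right)}{13 + b}$ ($f{\left(g,b \right)} = \frac{g + \frac{223}{516}}{b + 13} g = \frac{\frac{223}{516} + g}{13 + b} g = \frac{g \left(\frac{223}{516} + g\right)}{13 + b}$)
$F = \frac{5160}{5122087}$ ($F = \frac{2}{\frac{1}{516} \left(-223\right) \frac{1}{13 + 12} \left(223 + 516 \left(-223\right)\right)} = \frac{2}{\frac{1}{516} \left(-223\right) \frac{1}{25} \left(223 - 115068\right)} = \frac{2}{\frac{1}{516} \left(-223\right) \frac{1}{25} \left(-114845\right)} = \frac{2}{\frac{5122087}{2580}} = 2 \cdot \frac{2580}{5122087} = \frac{5160}{5122087} \approx 0.0010074$)
$F - -8719 = \frac{5160}{5122087} - -8719 = \frac{5160}{5122087} + 8719 = \frac{44659481713}{5122087}$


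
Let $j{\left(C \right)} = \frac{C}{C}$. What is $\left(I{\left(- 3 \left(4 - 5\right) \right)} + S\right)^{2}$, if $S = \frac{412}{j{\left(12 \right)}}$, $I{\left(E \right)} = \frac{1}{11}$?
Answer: $\frac{20548089}{121} \approx 1.6982 \cdot 10^{5}$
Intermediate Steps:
$I{\left(E \right)} = \frac{1}{11}$
$j{\left(C \right)} = 1$
$S = 412$ ($S = \frac{412}{1} = 412 \cdot 1 = 412$)
$\left(I{\left(- 3 \left(4 - 5\right) \right)} + S\right)^{2} = \left(\frac{1}{11} + 412\right)^{2} = \left(\frac{4533}{11}\right)^{2} = \frac{20548089}{121}$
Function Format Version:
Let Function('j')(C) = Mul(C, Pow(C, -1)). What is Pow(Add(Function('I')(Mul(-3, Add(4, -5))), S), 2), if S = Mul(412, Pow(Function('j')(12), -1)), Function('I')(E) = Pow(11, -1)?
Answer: Rational(20548089, 121) ≈ 1.6982e+5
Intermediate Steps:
Function('I')(E) = Rational(1, 11)
Function('j')(C) = 1
S = 412 (S = Mul(412, Pow(1, -1)) = Mul(412, 1) = 412)
Pow(Add(Function('I')(Mul(-3, Add(4, -5))), S), 2) = Pow(Add(Rational(1, 11), 412), 2) = Pow(Rational(4533, 11), 2) = Rational(20548089, 121)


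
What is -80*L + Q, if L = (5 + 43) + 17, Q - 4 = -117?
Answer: -5313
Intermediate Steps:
Q = -113 (Q = 4 - 117 = -113)
L = 65 (L = 48 + 17 = 65)
-80*L + Q = -80*65 - 113 = -5200 - 113 = -5313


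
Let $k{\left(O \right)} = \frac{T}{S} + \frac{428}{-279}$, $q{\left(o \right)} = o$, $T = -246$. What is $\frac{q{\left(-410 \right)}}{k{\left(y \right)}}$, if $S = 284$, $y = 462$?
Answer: $\frac{16243380}{95093} \approx 170.82$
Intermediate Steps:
$k{\left(O \right)} = - \frac{95093}{39618}$ ($k{\left(O \right)} = - \frac{246}{284} + \frac{428}{-279} = \left(-246\right) \frac{1}{284} + 428 \left(- \frac{1}{279}\right) = - \frac{123}{142} - \frac{428}{279} = - \frac{95093}{39618}$)
$\frac{q{\left(-410 \right)}}{k{\left(y \right)}} = - \frac{410}{- \frac{95093}{39618}} = \left(-410\right) \left(- \frac{39618}{95093}\right) = \frac{16243380}{95093}$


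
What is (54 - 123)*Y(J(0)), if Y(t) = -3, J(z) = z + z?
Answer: 207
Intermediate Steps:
J(z) = 2*z
(54 - 123)*Y(J(0)) = (54 - 123)*(-3) = -69*(-3) = 207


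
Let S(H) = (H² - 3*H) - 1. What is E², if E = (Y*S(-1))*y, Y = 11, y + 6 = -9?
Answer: 245025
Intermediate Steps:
y = -15 (y = -6 - 9 = -15)
S(H) = -1 + H² - 3*H
E = -495 (E = (11*(-1 + (-1)² - 3*(-1)))*(-15) = (11*(-1 + 1 + 3))*(-15) = (11*3)*(-15) = 33*(-15) = -495)
E² = (-495)² = 245025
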